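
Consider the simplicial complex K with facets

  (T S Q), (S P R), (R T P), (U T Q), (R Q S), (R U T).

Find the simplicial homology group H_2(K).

H_2 = 0.

Fix the vertex order P < Q < R < S < T < U and write every simplex with vertices in increasing order. Then dim K = 2 and the simplices of K are:

  0-simplices (6): P, Q, R, S, T, U
  1-simplices (12): PR, PS, PT, QR, QS, QT, QU, RS, RT, RU, ST, TU
  2-simplices (6): PRS, PRT, QRS, QST, QTU, RTU

Hence C_0 ≅ Z^6, C_1 ≅ Z^12, C_2 ≅ Z^6.

Boundary ∂_1: C_1 → C_0 is given by ∂[p,q] = [q] − [p]. For instance
  ∂TU = U − T.
This gives a 6×12 integer matrix of rank 5; reducing to Smith normal form yields diagonal entries (1,1,1,1,1).

Boundary ∂_2: C_2 → C_1 maps a triangle to the signed sum of its edges. For instance
  ∂QST = ST − QT + QS,
  ∂PRS = RS − PS + PR.
As a 12×6 matrix over Z this has rank 6, with invariant factors (1,1,1,1,1,1).

From H_k ≅ ker(∂_k) / im(∂_{k+1}) we obtain:

  H_2: rank ker ∂_2 − rank ∂_3 = (6 − 6) − 0 = 0, and there is no ∂_3, so H_2 ≅ 0.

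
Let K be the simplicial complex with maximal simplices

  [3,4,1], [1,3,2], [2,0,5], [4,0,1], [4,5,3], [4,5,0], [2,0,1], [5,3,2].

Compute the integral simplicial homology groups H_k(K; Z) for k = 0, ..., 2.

H_0 = Z,  H_1 = 0,  H_2 = Z.

Take the total order 0 < 1 < 2 < 3 < 4 < 5 on the vertex set. Then K (dimension 2) consists of the simplices:

  0-simplices (6): [0], [1], [2], [3], [4], [5]
  1-simplices (12): [0,1], [0,2], [0,4], [0,5], [1,2], [1,3], [1,4], [2,3], [2,5], [3,4], [3,5], [4,5]
  2-simplices (8): [0,1,2], [0,1,4], [0,2,5], [0,4,5], [1,2,3], [1,3,4], [2,3,5], [3,4,5]

giving chain groups C_0 ≅ Z^6, C_1 ≅ Z^12, C_2 ≅ Z^8.

The boundary map ∂_1: C_1 → C_0 maps an edge to its endpoints' difference, ∂[p,q] = q − p.
As a 6×12 matrix over Z this has rank 5, with invariant factors (1,1,1,1,1).

Boundary ∂_2: C_2 → C_1 maps a triangle to the signed sum of its edges. For instance
  ∂[3,4,5] = [4,5] − [3,5] + [3,4],
  ∂[0,2,5] = [2,5] − [0,5] + [0,2].
This gives a 12×8 integer matrix of rank 7; reducing to Smith normal form yields diagonal entries (1,1,1,1,1,1,1).

Reading off H_k = ker ∂_k / im ∂_{k+1}:

  H_0: rank C_0 − rank ∂_1 = 6 − 5 = 1, and the invariant factors of ∂_1 are all 1, so H_0 ≅ Z.
  H_1: rank ker ∂_1 − rank ∂_2 = (12 − 5) − 7 = 0, and the invariant factors of ∂_2 are all 1, so H_1 ≅ 0.
  H_2: rank ker ∂_2 − rank ∂_3 = (8 − 7) − 0 = 1, and there is no ∂_3, so H_2 ≅ Z.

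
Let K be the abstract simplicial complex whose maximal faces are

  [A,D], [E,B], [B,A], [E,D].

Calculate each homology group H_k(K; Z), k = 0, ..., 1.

H_0 = Z,  H_1 = Z.

We work with the vertex ordering A < B < D < E. The simplices of K, each written with vertices in increasing order, are:

  0-simplices (4): A, B, D, E
  1-simplices (4): AB, AD, BE, DE

giving chain groups C_0 ≅ Z^4, C_1 ≅ Z^4.

∂_1: C_1 → C_0 is given by ∂[p,q] = [q] − [p]. For instance
  ∂DE = E − D.
The resulting 4×4 matrix has rank 3, and its Smith normal form has invariant factors (1,1,1).

Now H_k = ker ∂_k / im ∂_{k+1}, so:

  H_0: rank C_0 − rank ∂_1 = 4 − 3 = 1, and the invariant factors of ∂_1 are all 1, so H_0 = Z.
  H_1: rank ker ∂_1 − rank ∂_2 = (4 − 3) − 0 = 1, and there is no ∂_2, so H_1 = Z.

As a check, the Euler characteristic is 4 − 4 = 0, which agrees with 1 − 1 = 0.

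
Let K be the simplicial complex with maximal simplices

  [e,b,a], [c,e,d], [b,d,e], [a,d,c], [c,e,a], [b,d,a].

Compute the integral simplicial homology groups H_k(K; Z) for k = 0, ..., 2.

H_0 ≅ Z,  H_1 = 0,  H_2 ≅ Z.

Take the total order a < b < c < d < e on the vertex set. Then K (dimension 2) consists of the simplices:

  0-simplices (5): a, b, c, d, e
  1-simplices (9): ab, ac, ad, ae, bd, be, cd, ce, de
  2-simplices (6): abd, abe, acd, ace, bde, cde

so the chain groups are C_0 ≅ Z^5, C_1 ≅ Z^9, C_2 ≅ Z^6.

∂_1: C_1 → C_0 maps an edge to its endpoints' difference, ∂[p,q] = q − p. For instance
  ∂ac = c − a.
This gives a 5×9 integer matrix of rank 4; reducing to Smith normal form yields diagonal entries (1,1,1,1).

The boundary map ∂_2: C_2 → C_1 sends each 2-simplex [p,q,r] to [q,r] − [p,r] + [p,q]. For instance
  ∂abe = be − ae + ab,
  ∂cde = de − ce + cd.
The resulting 9×6 matrix has rank 5, and its Smith normal form has invariant factors (1,1,1,1,1).

Now H_k = ker ∂_k / im ∂_{k+1}, so:

  H_0: rank C_0 − rank ∂_1 = 5 − 4 = 1, and the invariant factors of ∂_1 are all 1, so H_0 ≅ Z.
  H_1: rank ker ∂_1 − rank ∂_2 = (9 − 4) − 5 = 0, and the invariant factors of ∂_2 are all 1, so H_1 ≅ 0.
  H_2: rank ker ∂_2 − rank ∂_3 = (6 − 5) − 0 = 1, and there is no ∂_3, so H_2 ≅ Z.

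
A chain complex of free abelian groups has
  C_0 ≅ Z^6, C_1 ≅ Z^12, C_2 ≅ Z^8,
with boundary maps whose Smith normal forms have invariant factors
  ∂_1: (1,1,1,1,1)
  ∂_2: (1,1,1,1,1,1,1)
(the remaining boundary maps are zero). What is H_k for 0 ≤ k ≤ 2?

H_0 = Z,  H_1 = 0,  H_2 = Z.

H_0: b_0 = 6 − 0 − 5 = 1; torsion from ∂_1 factors > 1: none. So H_0 = Z.
H_1: b_1 = 12 − 5 − 7 = 0; torsion from ∂_2 factors > 1: none. So H_1 = 0.
H_2: b_2 = 8 − 7 − 0 = 1; torsion from ∂_3 factors > 1: none. So H_2 = Z.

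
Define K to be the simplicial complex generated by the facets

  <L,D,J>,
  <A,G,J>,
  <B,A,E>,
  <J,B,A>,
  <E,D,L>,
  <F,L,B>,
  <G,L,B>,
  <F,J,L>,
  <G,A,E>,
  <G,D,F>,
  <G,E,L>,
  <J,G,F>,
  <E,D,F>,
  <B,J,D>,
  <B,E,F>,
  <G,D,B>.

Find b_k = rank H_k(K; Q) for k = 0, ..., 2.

b_0 = 1, b_1 = 2, b_2 = 1.

Take the total order A < B < D < E < F < G < J < L on the vertex set. Then K (dimension 2) consists of the simplices:

  0-simplices (8): A, B, D, E, F, G, J, L
  1-simplices (24): AB, AE, AG, AJ, BD, BE, BF, BG, BJ, BL, DE, DF, DG, DJ, DL, EF, EG, EL, FG, FJ, FL, GJ, GL, JL
  2-simplices (16): ABE, ABJ, AEG, AGJ, BDG, BDJ, BEF, BFL, BGL, DEF, DEL, DFG, DJL, EGL, FGJ, FJL

giving chain groups C_0 ≅ Z^8, C_1 ≅ Z^24, C_2 ≅ Z^16.

The boundary map ∂_1: C_1 → C_0 maps an edge to its endpoints' difference, ∂[p,q] = q − p. For instance
  ∂DF = F − D.
This gives a 8×24 integer matrix of rank 7; reducing to Smith normal form yields diagonal entries (1,1,1,1,1,1,1).

Boundary ∂_2: C_2 → C_1 acts by ∂[p,q,r] = [q,r] − [p,r] + [p,q]. For instance
  ∂DEF = EF − DF + DE,
  ∂FJL = JL − FL + FJ.
This gives a 24×16 integer matrix of rank 15; reducing to Smith normal form yields diagonal entries (1,1,1,1,1,1,1,1,1,1,1,1,1,1,1).

Computing H_k = (kernel of ∂_k) / (image of ∂_{k+1}):

  H_0: rank C_0 − rank ∂_1 = 8 − 7 = 1, and the invariant factors of ∂_1 are all 1, so H_0 ≅ Z.
  H_1: rank ker ∂_1 − rank ∂_2 = (24 − 7) − 15 = 2, and the invariant factors of ∂_2 are all 1, so H_1 ≅ Z^2.
  H_2: rank ker ∂_2 − rank ∂_3 = (16 − 15) − 0 = 1, and there is no ∂_3, so H_2 ≅ Z.

(K is a triangulation of the torus T^2.)

Hence the Betti numbers are b_0 = 1, b_1 = 2, b_2 = 1.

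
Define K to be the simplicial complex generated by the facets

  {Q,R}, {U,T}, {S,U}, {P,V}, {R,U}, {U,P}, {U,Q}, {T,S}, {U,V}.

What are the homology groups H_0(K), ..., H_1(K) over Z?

H_0 ≅ Z,  H_1 ≅ Z^3.

Take the total order P < Q < R < S < T < U < V on the vertex set. Then K (dimension 1) consists of the simplices:

  0-simplices (7): P, Q, R, S, T, U, V
  1-simplices (9): PU, PV, QR, QU, RU, ST, SU, TU, UV

so the chain groups are C_0 ≅ Z^7, C_1 ≅ Z^9.

The boundary map ∂_1: C_1 → C_0 maps an edge to its endpoints' difference, ∂[p,q] = q − p. For instance
  ∂ST = T − S.
The resulting 7×9 matrix has rank 6, and its Smith normal form has invariant factors (1,1,1,1,1,1).

Now H_k = ker ∂_k / im ∂_{k+1}, so:

  H_0: rank C_0 − rank ∂_1 = 7 − 6 = 1, and the invariant factors of ∂_1 are all 1, so H_0 = Z.
  H_1: rank ker ∂_1 − rank ∂_2 = (9 − 6) − 0 = 3, and there is no ∂_2, so H_1 = Z^3.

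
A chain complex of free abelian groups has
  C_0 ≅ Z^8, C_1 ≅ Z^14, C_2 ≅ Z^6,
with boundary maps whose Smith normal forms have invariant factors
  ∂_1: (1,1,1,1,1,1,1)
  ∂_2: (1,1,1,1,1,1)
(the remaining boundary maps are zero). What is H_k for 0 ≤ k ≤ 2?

H_0: b_0 = 8 − 0 − 7 = 1; torsion from ∂_1 factors > 1: none. So H_0 = Z.
H_1: b_1 = 14 − 7 − 6 = 1; torsion from ∂_2 factors > 1: none. So H_1 = Z.
H_2: b_2 = 6 − 6 − 0 = 0; torsion from ∂_3 factors > 1: none. So H_2 = 0.

H_0 = Z,  H_1 = Z,  H_2 = 0.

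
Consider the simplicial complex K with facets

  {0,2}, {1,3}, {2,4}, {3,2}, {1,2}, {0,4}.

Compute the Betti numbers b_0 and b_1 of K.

Order the vertices as 0 < 1 < 2 < 3 < 4. Listing each simplex with vertices in this order, K has dimension 1 with simplices:

  0-simplices (5): [0], [1], [2], [3], [4]
  1-simplices (6): [0,2], [0,4], [1,2], [1,3], [2,3], [2,4]

so the chain groups are C_0 ≅ Z^5, C_1 ≅ Z^6.

∂_1: C_1 → C_0 sends each edge [p,q] (with p < q) to q − p.
As a 5×6 matrix over Z this has rank 4, with invariant factors (1,1,1,1).

Reading off H_k = ker ∂_k / im ∂_{k+1}:

  H_0: rank C_0 − rank ∂_1 = 5 − 4 = 1, and the invariant factors of ∂_1 are all 1, so H_0 ≅ Z.
  H_1: rank ker ∂_1 − rank ∂_2 = (6 − 4) − 0 = 2, and there is no ∂_2, so H_1 ≅ Z^2.

(K is a triangulation of a wedge of 2 circles.)

Hence the Betti numbers are b_0 = 1, b_1 = 2.

b_0 = 1, b_1 = 2.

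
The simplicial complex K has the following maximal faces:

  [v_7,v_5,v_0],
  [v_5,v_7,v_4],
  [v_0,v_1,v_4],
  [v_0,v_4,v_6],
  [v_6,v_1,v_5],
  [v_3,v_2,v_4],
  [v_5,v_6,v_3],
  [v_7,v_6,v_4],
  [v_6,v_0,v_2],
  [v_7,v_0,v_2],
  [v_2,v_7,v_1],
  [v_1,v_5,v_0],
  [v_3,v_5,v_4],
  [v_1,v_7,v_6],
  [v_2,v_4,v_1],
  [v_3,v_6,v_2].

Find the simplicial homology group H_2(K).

K has 8 vertices, 24 edges, 16 triangles.
rank ∂_2 = 15, rank ∂_3 = 0 ⇒ b_2 = 16 − 15 − 0 = 1. So H_2 ≅ Z.

H_2 ≅ Z.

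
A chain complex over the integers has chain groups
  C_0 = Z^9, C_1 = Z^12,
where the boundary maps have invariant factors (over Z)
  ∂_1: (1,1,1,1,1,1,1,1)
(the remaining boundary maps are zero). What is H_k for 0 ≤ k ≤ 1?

H_0 = Z,  H_1 = Z^4.

H_0: b_0 = 9 − 0 − 8 = 1; torsion from ∂_1 factors > 1: none. So H_0 = Z.
H_1: b_1 = 12 − 8 − 0 = 4; torsion from ∂_2 factors > 1: none. So H_1 = Z^4.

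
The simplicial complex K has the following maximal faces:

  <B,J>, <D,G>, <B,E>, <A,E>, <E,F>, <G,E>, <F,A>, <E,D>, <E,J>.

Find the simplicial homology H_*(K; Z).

H_0 ≅ Z,  H_1 ≅ Z^3.

K has 7 vertices, 9 edges.
rank ∂_0 = 0, rank ∂_1 = 6 ⇒ b_0 = 7 − 0 − 6 = 1; all invariant factors of ∂_1 are 1 so no torsion. So H_0 ≅ Z.
rank ∂_1 = 6, rank ∂_2 = 0 ⇒ b_1 = 9 − 6 − 0 = 3. So H_1 ≅ Z^3.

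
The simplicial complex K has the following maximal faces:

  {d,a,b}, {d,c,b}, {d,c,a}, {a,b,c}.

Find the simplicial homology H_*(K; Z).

Fix the vertex order a < b < c < d and write every simplex with vertices in increasing order. Then dim K = 2 and the simplices of K are:

  0-simplices (4): a, b, c, d
  1-simplices (6): ab, ac, ad, bc, bd, cd
  2-simplices (4): abc, abd, acd, bcd

giving chain groups C_0 ≅ Z^4, C_1 ≅ Z^6, C_2 ≅ Z^4.

∂_1: C_1 → C_0 sends each edge [p,q] (with p < q) to q − p.
As a 4×6 matrix over Z this has rank 3, with invariant factors (1,1,1).

Boundary ∂_2: C_2 → C_1 maps a triangle to the signed sum of its edges. For instance
  ∂abc = bc − ac + ab,
  ∂acd = cd − ad + ac.
This gives a 6×4 integer matrix of rank 3; reducing to Smith normal form yields diagonal entries (1,1,1).

Now H_k = ker ∂_k / im ∂_{k+1}, so:

  H_0: rank C_0 − rank ∂_1 = 4 − 3 = 1, and the invariant factors of ∂_1 are all 1, so H_0 ≅ Z.
  H_1: rank ker ∂_1 − rank ∂_2 = (6 − 3) − 3 = 0, and the invariant factors of ∂_2 are all 1, so H_1 ≅ 0.
  H_2: rank ker ∂_2 − rank ∂_3 = (4 − 3) − 0 = 1, and there is no ∂_3, so H_2 ≅ Z.

As a check, the Euler characteristic is 4 − 6 + 4 = 2, which agrees with 1 − 0 + 1 = 2.

H_0 ≅ Z,  H_1 = 0,  H_2 ≅ Z.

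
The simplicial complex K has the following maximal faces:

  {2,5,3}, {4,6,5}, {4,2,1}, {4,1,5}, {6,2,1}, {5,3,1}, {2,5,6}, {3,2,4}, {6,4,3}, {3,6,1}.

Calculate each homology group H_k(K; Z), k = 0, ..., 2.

Fix the vertex order 1 < 2 < 3 < 4 < 5 < 6 and write every simplex with vertices in increasing order. Then dim K = 2 and the simplices of K are:

  0-simplices (6): [1], [2], [3], [4], [5], [6]
  1-simplices (15): [1,2], [1,3], [1,4], [1,5], [1,6], [2,3], [2,4], [2,5], [2,6], [3,4], [3,5], [3,6], [4,5], [4,6], [5,6]
  2-simplices (10): [1,2,4], [1,2,6], [1,3,5], [1,3,6], [1,4,5], [2,3,4], [2,3,5], [2,5,6], [3,4,6], [4,5,6]

so the chain groups are C_0 ≅ Z^6, C_1 ≅ Z^15, C_2 ≅ Z^10.

Boundary ∂_1: C_1 → C_0 maps an edge to its endpoints' difference, ∂[p,q] = q − p. For instance
  ∂[2,4] = [4] − [2].
The resulting 6×15 matrix has rank 5, and its Smith normal form has invariant factors (1,1,1,1,1).

∂_2: C_2 → C_1 maps a triangle to the signed sum of its edges. For instance
  ∂[2,5,6] = [5,6] − [2,6] + [2,5],
  ∂[4,5,6] = [5,6] − [4,6] + [4,5].
The 15×10 boundary matrix has rank 10 and Smith normal form diag(1,1,1,1,1,1,1,1,1,2).

Computing H_k = (kernel of ∂_k) / (image of ∂_{k+1}):

  H_0: rank C_0 − rank ∂_1 = 6 − 5 = 1, and the invariant factors of ∂_1 are all 1, so H_0 ≅ Z.
  H_1: rank ker ∂_1 − rank ∂_2 = (15 − 5) − 10 = 0, and ∂_2 has invariant factor 2 > 1, so H_1 ≅ Z/2Z.
  H_2: rank ker ∂_2 − rank ∂_3 = (10 − 10) − 0 = 0, and there is no ∂_3, so H_2 ≅ 0.

H_0 = Z,  H_1 = Z/2Z,  H_2 = 0.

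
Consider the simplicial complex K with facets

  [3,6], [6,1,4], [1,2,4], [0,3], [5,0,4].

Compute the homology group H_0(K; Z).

Fix the vertex order 0 < 1 < 2 < 3 < 4 < 5 < 6 and write every simplex with vertices in increasing order. Then dim K = 2 and the simplices of K are:

  0-simplices (7): [0], [1], [2], [3], [4], [5], [6]
  1-simplices (10): [0,3], [0,4], [0,5], [1,2], [1,4], [1,6], [2,4], [3,6], [4,5], [4,6]
  2-simplices (3): [0,4,5], [1,2,4], [1,4,6]

Hence C_0 ≅ Z^7, C_1 ≅ Z^10, C_2 ≅ Z^3.

∂_1: C_1 → C_0 sends each edge [p,q] (with p < q) to q − p.
The 7×10 boundary matrix has rank 6 and Smith normal form diag(1,1,1,1,1,1).

The boundary map ∂_2: C_2 → C_1 maps a triangle to the signed sum of its edges. For instance
  ∂[1,4,6] = [4,6] − [1,6] + [1,4],
  ∂[0,4,5] = [4,5] − [0,5] + [0,4].
The resulting 10×3 matrix has rank 3, and its Smith normal form has invariant factors (1,1,1).

From H_k ≅ ker(∂_k) / im(∂_{k+1}) we obtain:

  H_0: rank C_0 − rank ∂_1 = 7 − 6 = 1, and the invariant factors of ∂_1 are all 1, so H_0 = Z.

H_0 = Z.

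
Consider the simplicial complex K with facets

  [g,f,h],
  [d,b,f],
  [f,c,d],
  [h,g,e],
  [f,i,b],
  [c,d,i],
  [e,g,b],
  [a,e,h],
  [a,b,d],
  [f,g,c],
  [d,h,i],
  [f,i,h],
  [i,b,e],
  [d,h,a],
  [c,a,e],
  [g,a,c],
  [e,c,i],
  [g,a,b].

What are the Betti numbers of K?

Order the vertices as a < b < c < d < e < f < g < h < i. Listing each simplex with vertices in this order, K has dimension 2 with simplices:

  0-simplices (9): a, b, c, d, e, f, g, h, i
  1-simplices (27): ab, ac, ad, ae, ag, ah, bd, be, bf, bg, bi, cd, ce, cf, cg, ci, df, dh, di, eg, eh, ei, fg, fh, fi, gh, hi
  2-simplices (18): abd, abg, ace, acg, adh, aeh, bdf, beg, bei, bfi, cdf, cdi, cei, cfg, dhi, egh, fgh, fhi

Hence C_0 ≅ Z^9, C_1 ≅ Z^27, C_2 ≅ Z^18.

The boundary map ∂_1: C_1 → C_0 is given by ∂[p,q] = [q] − [p]. For instance
  ∂ac = c − a.
As a 9×27 matrix over Z this has rank 8, with invariant factors (1,1,1,1,1,1,1,1).

Boundary ∂_2: C_2 → C_1 sends each 2-simplex [p,q,r] to [q,r] − [p,r] + [p,q]. For instance
  ∂cfg = fg − cg + cf,
  ∂bei = ei − bi + be.
The resulting 27×18 matrix has rank 18, and its Smith normal form has invariant factors (1,1,1,1,1,1,1,1,1,1,1,1,1,1,1,1,1,2).

From H_k ≅ ker(∂_k) / im(∂_{k+1}) we obtain:

  H_0: rank C_0 − rank ∂_1 = 9 − 8 = 1, and the invariant factors of ∂_1 are all 1, so H_0 = Z.
  H_1: rank ker ∂_1 − rank ∂_2 = (27 − 8) − 18 = 1, and ∂_2 has invariant factor 2 > 1, so H_1 = Z ⊕ Z/2Z.
  H_2: rank ker ∂_2 − rank ∂_3 = (18 − 18) − 0 = 0, and there is no ∂_3, so H_2 = 0.

(K is a triangulation of the Klein bottle.)

Hence the Betti numbers are b_0 = 1, b_1 = 1, b_2 = 0.

b_0 = 1, b_1 = 1, b_2 = 0.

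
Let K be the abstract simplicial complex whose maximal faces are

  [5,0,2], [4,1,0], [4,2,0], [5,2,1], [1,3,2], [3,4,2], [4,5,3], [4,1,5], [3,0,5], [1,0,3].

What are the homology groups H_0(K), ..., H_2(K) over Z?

Order the vertices as 0 < 1 < 2 < 3 < 4 < 5. Listing each simplex with vertices in this order, K has dimension 2 with simplices:

  0-simplices (6): [0], [1], [2], [3], [4], [5]
  1-simplices (15): [0,1], [0,2], [0,3], [0,4], [0,5], [1,2], [1,3], [1,4], [1,5], [2,3], [2,4], [2,5], [3,4], [3,5], [4,5]
  2-simplices (10): [0,1,3], [0,1,4], [0,2,4], [0,2,5], [0,3,5], [1,2,3], [1,2,5], [1,4,5], [2,3,4], [3,4,5]

Hence C_0 ≅ Z^6, C_1 ≅ Z^15, C_2 ≅ Z^10.

∂_1: C_1 → C_0 sends each edge [p,q] (with p < q) to q − p. For instance
  ∂[0,5] = [5] − [0].
The 6×15 boundary matrix has rank 5 and Smith normal form diag(1,1,1,1,1).

The boundary map ∂_2: C_2 → C_1 acts by ∂[p,q,r] = [q,r] − [p,r] + [p,q]. For instance
  ∂[0,2,5] = [2,5] − [0,5] + [0,2],
  ∂[2,3,4] = [3,4] − [2,4] + [2,3].
The 15×10 boundary matrix has rank 10 and Smith normal form diag(1,1,1,1,1,1,1,1,1,2).

Reading off H_k = ker ∂_k / im ∂_{k+1}:

  H_0: rank C_0 − rank ∂_1 = 6 − 5 = 1, and the invariant factors of ∂_1 are all 1, so H_0 ≅ Z.
  H_1: rank ker ∂_1 − rank ∂_2 = (15 − 5) − 10 = 0, and ∂_2 has invariant factor 2 > 1, so H_1 ≅ Z/2.
  H_2: rank ker ∂_2 − rank ∂_3 = (10 − 10) − 0 = 0, and there is no ∂_3, so H_2 ≅ 0.

(K is a triangulation of the real projective plane RP^2.)

H_0 ≅ Z,  H_1 ≅ Z/2,  H_2 = 0.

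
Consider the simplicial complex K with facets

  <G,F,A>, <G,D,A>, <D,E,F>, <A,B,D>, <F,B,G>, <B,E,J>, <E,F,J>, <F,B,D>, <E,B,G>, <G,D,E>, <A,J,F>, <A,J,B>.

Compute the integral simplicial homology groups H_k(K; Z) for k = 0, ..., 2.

Order the vertices as A < B < D < E < F < G < J. Listing each simplex with vertices in this order, K has dimension 2 with simplices:

  0-simplices (7): A, B, D, E, F, G, J
  1-simplices (18): AB, AD, AF, AG, AJ, BD, BE, BF, BG, BJ, DE, DF, DG, EF, EG, EJ, FG, FJ
  2-simplices (12): ABD, ABJ, ADG, AFG, AFJ, BDF, BEG, BEJ, BFG, DEF, DEG, EFJ

so the chain groups are C_0 ≅ Z^7, C_1 ≅ Z^18, C_2 ≅ Z^12.

The boundary map ∂_1: C_1 → C_0 maps an edge to its endpoints' difference, ∂[p,q] = q − p.
As a 7×18 matrix over Z this has rank 6, with invariant factors (1,1,1,1,1,1).

∂_2: C_2 → C_1 maps a triangle to the signed sum of its edges. For instance
  ∂ADG = DG − AG + AD,
  ∂BFG = FG − BG + BF.
This gives a 18×12 integer matrix of rank 12; reducing to Smith normal form yields diagonal entries (1,1,1,1,1,1,1,1,1,1,1,2).

Reading off H_k = ker ∂_k / im ∂_{k+1}:

  H_0: rank C_0 − rank ∂_1 = 7 − 6 = 1, and the invariant factors of ∂_1 are all 1, so H_0 ≅ Z.
  H_1: rank ker ∂_1 − rank ∂_2 = (18 − 6) − 12 = 0, and ∂_2 has invariant factor 2 > 1, so H_1 ≅ Z/2.
  H_2: rank ker ∂_2 − rank ∂_3 = (12 − 12) − 0 = 0, and there is no ∂_3, so H_2 ≅ 0.

H_0 = Z,  H_1 = Z/2,  H_2 = 0.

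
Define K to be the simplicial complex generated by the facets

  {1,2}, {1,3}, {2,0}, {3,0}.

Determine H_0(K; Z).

H_0 = Z.

We work with the vertex ordering 0 < 1 < 2 < 3. The simplices of K, each written with vertices in increasing order, are:

  0-simplices (4): [0], [1], [2], [3]
  1-simplices (4): [0,2], [0,3], [1,2], [1,3]

giving chain groups C_0 ≅ Z^4, C_1 ≅ Z^4.

∂_1: C_1 → C_0 sends each edge [p,q] (with p < q) to q − p.
The 4×4 boundary matrix has rank 3 and Smith normal form diag(1,1,1).

Now H_k = ker ∂_k / im ∂_{k+1}, so:

  H_0: rank C_0 − rank ∂_1 = 4 − 3 = 1, and the invariant factors of ∂_1 are all 1, so H_0 = Z.

(K is a triangulation of the circle S^1.)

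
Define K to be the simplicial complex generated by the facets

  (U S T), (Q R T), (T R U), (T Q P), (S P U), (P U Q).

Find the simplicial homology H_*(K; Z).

H_0 ≅ Z,  H_1 ≅ Z,  H_2 = 0.

Fix the vertex order P < Q < R < S < T < U and write every simplex with vertices in increasing order. Then dim K = 2 and the simplices of K are:

  0-simplices (6): P, Q, R, S, T, U
  1-simplices (12): PQ, PS, PT, PU, QR, QT, QU, RT, RU, ST, SU, TU
  2-simplices (6): PQT, PQU, PSU, QRT, RTU, STU

so the chain groups are C_0 ≅ Z^6, C_1 ≅ Z^12, C_2 ≅ Z^6.

Boundary ∂_1: C_1 → C_0 is given by ∂[p,q] = [q] − [p]. For instance
  ∂ST = T − S.
The 6×12 boundary matrix has rank 5 and Smith normal form diag(1,1,1,1,1).

The boundary map ∂_2: C_2 → C_1 acts by ∂[p,q,r] = [q,r] − [p,r] + [p,q]. For instance
  ∂PSU = SU − PU + PS,
  ∂PQU = QU − PU + PQ.
The 12×6 boundary matrix has rank 6 and Smith normal form diag(1,1,1,1,1,1).

Now H_k = ker ∂_k / im ∂_{k+1}, so:

  H_0: rank C_0 − rank ∂_1 = 6 − 5 = 1, and the invariant factors of ∂_1 are all 1, so H_0 ≅ Z.
  H_1: rank ker ∂_1 − rank ∂_2 = (12 − 5) − 6 = 1, and the invariant factors of ∂_2 are all 1, so H_1 ≅ Z.
  H_2: rank ker ∂_2 − rank ∂_3 = (6 − 6) − 0 = 0, and there is no ∂_3, so H_2 ≅ 0.

As a check, the Euler characteristic is 6 − 12 + 6 = 0, which agrees with 1 − 1 + 0 = 0.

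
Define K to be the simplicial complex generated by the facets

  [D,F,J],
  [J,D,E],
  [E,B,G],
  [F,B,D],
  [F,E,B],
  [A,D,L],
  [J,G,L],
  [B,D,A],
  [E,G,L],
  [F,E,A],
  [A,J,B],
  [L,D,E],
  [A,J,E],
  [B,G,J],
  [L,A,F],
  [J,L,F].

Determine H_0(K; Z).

Order the vertices as A < B < D < E < F < G < J < L. Listing each simplex with vertices in this order, K has dimension 2 with simplices:

  0-simplices (8): A, B, D, E, F, G, J, L
  1-simplices (24): AB, AD, AE, AF, AJ, AL, BD, BE, BF, BG, BJ, DE, DF, DJ, DL, EF, EG, EJ, EL, FJ, FL, GJ, GL, JL
  2-simplices (16): ABD, ABJ, ADL, AEF, AEJ, AFL, BDF, BEF, BEG, BGJ, DEJ, DEL, DFJ, EGL, FJL, GJL

Hence C_0 ≅ Z^8, C_1 ≅ Z^24, C_2 ≅ Z^16.

∂_1: C_1 → C_0 sends each edge [p,q] (with p < q) to q − p. For instance
  ∂DL = L − D.
The resulting 8×24 matrix has rank 7, and its Smith normal form has invariant factors (1,1,1,1,1,1,1).

∂_2: C_2 → C_1 maps a triangle to the signed sum of its edges. For instance
  ∂BEG = EG − BG + BE,
  ∂AEF = EF − AF + AE.
The resulting 24×16 matrix has rank 15, and its Smith normal form has invariant factors (1,1,1,1,1,1,1,1,1,1,1,1,1,1,1).

From H_k ≅ ker(∂_k) / im(∂_{k+1}) we obtain:

  H_0: rank C_0 − rank ∂_1 = 8 − 7 = 1, and the invariant factors of ∂_1 are all 1, so H_0 ≅ Z.

H_0 ≅ Z.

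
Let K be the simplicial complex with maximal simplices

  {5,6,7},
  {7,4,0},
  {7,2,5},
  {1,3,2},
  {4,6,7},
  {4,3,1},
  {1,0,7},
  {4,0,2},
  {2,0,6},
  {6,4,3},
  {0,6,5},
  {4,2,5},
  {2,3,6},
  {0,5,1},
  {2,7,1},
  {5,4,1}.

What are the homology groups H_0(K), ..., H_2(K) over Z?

Fix the vertex order 0 < 1 < 2 < 3 < 4 < 5 < 6 < 7 and write every simplex with vertices in increasing order. Then dim K = 2 and the simplices of K are:

  0-simplices (8): [0], [1], [2], [3], [4], [5], [6], [7]
  1-simplices (24): (24 of them)
  2-simplices (16): [0,1,5], [0,1,7], [0,2,4], [0,2,6], [0,4,7], [0,5,6], [1,2,3], [1,2,7], [1,3,4], [1,4,5], [2,3,6], [2,4,5], [2,5,7], [3,4,6], [4,6,7], [5,6,7]

so the chain groups are C_0 ≅ Z^8, C_1 ≅ Z^24, C_2 ≅ Z^16.

∂_1: C_1 → C_0 maps an edge to its endpoints' difference, ∂[p,q] = q − p. For instance
  ∂[1,3] = [3] − [1].
The resulting 8×24 matrix has rank 7, and its Smith normal form has invariant factors (1,1,1,1,1,1,1).

∂_2: C_2 → C_1 acts by ∂[p,q,r] = [q,r] − [p,r] + [p,q]. For instance
  ∂[0,2,6] = [2,6] − [0,6] + [0,2],
  ∂[3,4,6] = [4,6] − [3,6] + [3,4].
This gives a 24×16 integer matrix of rank 15; reducing to Smith normal form yields diagonal entries (1,1,1,1,1,1,1,1,1,1,1,1,1,1,1).

Reading off H_k = ker ∂_k / im ∂_{k+1}:

  H_0: rank C_0 − rank ∂_1 = 8 − 7 = 1, and the invariant factors of ∂_1 are all 1, so H_0 ≅ Z.
  H_1: rank ker ∂_1 − rank ∂_2 = (24 − 7) − 15 = 2, and the invariant factors of ∂_2 are all 1, so H_1 ≅ Z^2.
  H_2: rank ker ∂_2 − rank ∂_3 = (16 − 15) − 0 = 1, and there is no ∂_3, so H_2 ≅ Z.

(K is a triangulation of the torus T^2.)

H_0 ≅ Z,  H_1 ≅ Z^2,  H_2 ≅ Z.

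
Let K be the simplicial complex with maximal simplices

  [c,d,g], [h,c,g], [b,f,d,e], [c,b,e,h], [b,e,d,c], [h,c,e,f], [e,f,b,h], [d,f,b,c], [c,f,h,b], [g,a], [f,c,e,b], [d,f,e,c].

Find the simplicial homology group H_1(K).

Fix the vertex order a < b < c < d < e < f < g < h and write every simplex with vertices in increasing order. Then dim K = 3 and the simplices of K are:

  0-simplices (8): a, b, c, d, e, f, g, h
  1-simplices (18): ag, bc, bd, be, bf, bh, cd, ce, cf, cg, ch, de, df, dg, ef, eh, fh, gh
  2-simplices (18): bcd, bce, bcf, bch, bde, bdf, bef, beh, bfh, cde, cdf, cdg, cef, ceh, cfh, cgh, def, efh
  3-simplices (9): bcde, bcdf, bcef, bceh, bcfh, bdef, befh, cdef, cefh

giving chain groups C_0 ≅ Z^8, C_1 ≅ Z^18, C_2 ≅ Z^18, C_3 ≅ Z^9.

Boundary ∂_1: C_1 → C_0 maps an edge to its endpoints' difference, ∂[p,q] = q − p. For instance
  ∂gh = h − g.
The 8×18 boundary matrix has rank 7 and Smith normal form diag(1,1,1,1,1,1,1).

∂_2: C_2 → C_1 acts by ∂[p,q,r] = [q,r] − [p,r] + [p,q]. For instance
  ∂bef = ef − bf + be,
  ∂bdf = df − bf + bd.
The 18×18 boundary matrix has rank 11 and Smith normal form diag(1,1,1,1,1,1,1,1,1,1,1).

∂_3: C_3 → C_2 sends each 3-simplex σ to the alternating sum Σ_i (−1)^i (σ with its i-th vertex removed). For instance
  ∂befh = efh − bfh + beh − bef,
  ∂bceh = ceh − beh + bch − bce.
The 18×9 boundary matrix has rank 7 and Smith normal form diag(1,1,1,1,1,1,1).

Computing H_k = (kernel of ∂_k) / (image of ∂_{k+1}):

  H_1: rank ker ∂_1 − rank ∂_2 = (18 − 7) − 11 = 0, and the invariant factors of ∂_2 are all 1, so H_1 ≅ 0.

H_1 ≅ 0.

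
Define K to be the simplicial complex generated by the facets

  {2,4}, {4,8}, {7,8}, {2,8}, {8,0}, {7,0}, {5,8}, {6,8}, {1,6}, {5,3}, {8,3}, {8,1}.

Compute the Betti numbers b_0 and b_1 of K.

Take the total order 0 < 1 < 2 < 3 < 4 < 5 < 6 < 7 < 8 on the vertex set. Then K (dimension 1) consists of the simplices:

  0-simplices (9): [0], [1], [2], [3], [4], [5], [6], [7], [8]
  1-simplices (12): [0,7], [0,8], [1,6], [1,8], [2,4], [2,8], [3,5], [3,8], [4,8], [5,8], [6,8], [7,8]

giving chain groups C_0 ≅ Z^9, C_1 ≅ Z^12.

Boundary ∂_1: C_1 → C_0 maps an edge to its endpoints' difference, ∂[p,q] = q − p.
The resulting 9×12 matrix has rank 8, and its Smith normal form has invariant factors (1,1,1,1,1,1,1,1).

From H_k ≅ ker(∂_k) / im(∂_{k+1}) we obtain:

  H_0: rank C_0 − rank ∂_1 = 9 − 8 = 1, and the invariant factors of ∂_1 are all 1, so H_0 = Z.
  H_1: rank ker ∂_1 − rank ∂_2 = (12 − 8) − 0 = 4, and there is no ∂_2, so H_1 = Z^4.

As a check, the Euler characteristic is 9 − 12 = -3, which agrees with 1 − 4 = -3.

Hence the Betti numbers are b_0 = 1, b_1 = 4.

b_0 = 1, b_1 = 4.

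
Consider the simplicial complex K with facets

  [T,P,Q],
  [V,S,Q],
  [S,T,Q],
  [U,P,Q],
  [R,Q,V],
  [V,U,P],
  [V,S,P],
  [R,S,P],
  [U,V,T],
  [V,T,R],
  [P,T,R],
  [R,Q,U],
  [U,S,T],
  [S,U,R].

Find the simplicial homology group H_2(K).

We work with the vertex ordering P < Q < R < S < T < U < V. The simplices of K, each written with vertices in increasing order, are:

  0-simplices (7): P, Q, R, S, T, U, V
  1-simplices (21): PQ, PR, PS, PT, PU, PV, QR, QS, QT, QU, QV, RS, RT, RU, RV, ST, SU, SV, TU, TV, UV
  2-simplices (14): PQT, PQU, PRS, PRT, PSV, PUV, QRU, QRV, QST, QSV, RSU, RTV, STU, TUV

Hence C_0 ≅ Z^7, C_1 ≅ Z^21, C_2 ≅ Z^14.

∂_1: C_1 → C_0 sends each edge [p,q] (with p < q) to q − p. For instance
  ∂QU = U − Q.
As a 7×21 matrix over Z this has rank 6, with invariant factors (1,1,1,1,1,1).

The boundary map ∂_2: C_2 → C_1 acts by ∂[p,q,r] = [q,r] − [p,r] + [p,q]. For instance
  ∂PUV = UV − PV + PU,
  ∂QSV = SV − QV + QS.
The resulting 21×14 matrix has rank 13, and its Smith normal form has invariant factors (1,1,1,1,1,1,1,1,1,1,1,1,1).

From H_k ≅ ker(∂_k) / im(∂_{k+1}) we obtain:

  H_2: rank ker ∂_2 − rank ∂_3 = (14 − 13) − 0 = 1, and there is no ∂_3, so H_2 = Z.

H_2 ≅ Z.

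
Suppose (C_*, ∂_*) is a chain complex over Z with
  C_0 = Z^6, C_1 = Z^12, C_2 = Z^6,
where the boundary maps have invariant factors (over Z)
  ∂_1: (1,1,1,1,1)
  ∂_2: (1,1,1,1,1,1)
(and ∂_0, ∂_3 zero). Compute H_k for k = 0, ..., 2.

H_0: b_0 = 6 − 0 − 5 = 1; torsion from ∂_1 factors > 1: none. So H_0 = Z.
H_1: b_1 = 12 − 5 − 6 = 1; torsion from ∂_2 factors > 1: none. So H_1 = Z.
H_2: b_2 = 6 − 6 − 0 = 0; torsion from ∂_3 factors > 1: none. So H_2 = 0.

H_0 = Z,  H_1 = Z,  H_2 = 0.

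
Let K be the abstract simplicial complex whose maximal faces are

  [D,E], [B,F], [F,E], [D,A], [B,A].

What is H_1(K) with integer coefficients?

Order the vertices as A < B < D < E < F. Listing each simplex with vertices in this order, K has dimension 1 with simplices:

  0-simplices (5): A, B, D, E, F
  1-simplices (5): AB, AD, BF, DE, EF

giving chain groups C_0 ≅ Z^5, C_1 ≅ Z^5.

∂_1: C_1 → C_0 sends each edge [p,q] (with p < q) to q − p. For instance
  ∂EF = F − E.
This gives a 5×5 integer matrix of rank 4; reducing to Smith normal form yields diagonal entries (1,1,1,1).

From H_k ≅ ker(∂_k) / im(∂_{k+1}) we obtain:

  H_1: rank ker ∂_1 − rank ∂_2 = (5 − 4) − 0 = 1, and there is no ∂_2, so H_1 ≅ Z.

H_1 = Z.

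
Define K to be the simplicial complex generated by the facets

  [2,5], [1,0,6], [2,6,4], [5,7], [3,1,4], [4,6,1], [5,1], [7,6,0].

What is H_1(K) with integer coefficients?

Take the total order 0 < 1 < 2 < 3 < 4 < 5 < 6 < 7 on the vertex set. Then K (dimension 2) consists of the simplices:

  0-simplices (8): [0], [1], [2], [3], [4], [5], [6], [7]
  1-simplices (14): [0,1], [0,6], [0,7], [1,3], [1,4], [1,5], [1,6], [2,4], [2,5], [2,6], [3,4], [4,6], [5,7], [6,7]
  2-simplices (5): [0,1,6], [0,6,7], [1,3,4], [1,4,6], [2,4,6]

so the chain groups are C_0 ≅ Z^8, C_1 ≅ Z^14, C_2 ≅ Z^5.

∂_1: C_1 → C_0 is given by ∂[p,q] = [q] − [p]. For instance
  ∂[1,5] = [5] − [1].
The resulting 8×14 matrix has rank 7, and its Smith normal form has invariant factors (1,1,1,1,1,1,1).

The boundary map ∂_2: C_2 → C_1 sends each 2-simplex [p,q,r] to [q,r] − [p,r] + [p,q]. For instance
  ∂[1,4,6] = [4,6] − [1,6] + [1,4],
  ∂[0,1,6] = [1,6] − [0,6] + [0,1].
The 14×5 boundary matrix has rank 5 and Smith normal form diag(1,1,1,1,1).

Now H_k = ker ∂_k / im ∂_{k+1}, so:

  H_1: rank ker ∂_1 − rank ∂_2 = (14 − 7) − 5 = 2, and the invariant factors of ∂_2 are all 1, so H_1 ≅ Z^2.

H_1 ≅ Z^2.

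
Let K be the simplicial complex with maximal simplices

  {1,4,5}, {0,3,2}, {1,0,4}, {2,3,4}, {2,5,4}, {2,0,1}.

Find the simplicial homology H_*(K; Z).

H_0 = Z,  H_1 = Z,  H_2 = 0.

We work with the vertex ordering 0 < 1 < 2 < 3 < 4 < 5. The simplices of K, each written with vertices in increasing order, are:

  0-simplices (6): [0], [1], [2], [3], [4], [5]
  1-simplices (12): [0,1], [0,2], [0,3], [0,4], [1,2], [1,4], [1,5], [2,3], [2,4], [2,5], [3,4], [4,5]
  2-simplices (6): [0,1,2], [0,1,4], [0,2,3], [1,4,5], [2,3,4], [2,4,5]

so the chain groups are C_0 ≅ Z^6, C_1 ≅ Z^12, C_2 ≅ Z^6.

Boundary ∂_1: C_1 → C_0 is given by ∂[p,q] = [q] − [p]. For instance
  ∂[1,5] = [5] − [1].
As a 6×12 matrix over Z this has rank 5, with invariant factors (1,1,1,1,1).

∂_2: C_2 → C_1 maps a triangle to the signed sum of its edges. For instance
  ∂[0,1,2] = [1,2] − [0,2] + [0,1],
  ∂[0,1,4] = [1,4] − [0,4] + [0,1].
The 12×6 boundary matrix has rank 6 and Smith normal form diag(1,1,1,1,1,1).

Reading off H_k = ker ∂_k / im ∂_{k+1}:

  H_0: rank C_0 − rank ∂_1 = 6 − 5 = 1, and the invariant factors of ∂_1 are all 1, so H_0 = Z.
  H_1: rank ker ∂_1 − rank ∂_2 = (12 − 5) − 6 = 1, and the invariant factors of ∂_2 are all 1, so H_1 = Z.
  H_2: rank ker ∂_2 − rank ∂_3 = (6 − 6) − 0 = 0, and there is no ∂_3, so H_2 = 0.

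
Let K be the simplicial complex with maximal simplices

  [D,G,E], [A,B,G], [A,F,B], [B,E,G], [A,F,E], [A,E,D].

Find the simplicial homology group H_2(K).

We work with the vertex ordering A < B < D < E < F < G. The simplices of K, each written with vertices in increasing order, are:

  0-simplices (6): A, B, D, E, F, G
  1-simplices (12): AB, AD, AE, AF, AG, BE, BF, BG, DE, DG, EF, EG
  2-simplices (6): ABF, ABG, ADE, AEF, BEG, DEG

so the chain groups are C_0 ≅ Z^6, C_1 ≅ Z^12, C_2 ≅ Z^6.

The boundary map ∂_1: C_1 → C_0 sends each edge [p,q] (with p < q) to q − p. For instance
  ∂AF = F − A.
The resulting 6×12 matrix has rank 5, and its Smith normal form has invariant factors (1,1,1,1,1).

∂_2: C_2 → C_1 maps a triangle to the signed sum of its edges. For instance
  ∂AEF = EF − AF + AE,
  ∂BEG = EG − BG + BE.
As a 12×6 matrix over Z this has rank 6, with invariant factors (1,1,1,1,1,1).

From H_k ≅ ker(∂_k) / im(∂_{k+1}) we obtain:

  H_2: rank ker ∂_2 − rank ∂_3 = (6 − 6) − 0 = 0, and there is no ∂_3, so H_2 = 0.

H_2 = 0.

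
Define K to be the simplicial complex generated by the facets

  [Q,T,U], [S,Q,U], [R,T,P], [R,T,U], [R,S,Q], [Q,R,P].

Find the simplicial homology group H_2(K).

Fix the vertex order P < Q < R < S < T < U and write every simplex with vertices in increasing order. Then dim K = 2 and the simplices of K are:

  0-simplices (6): P, Q, R, S, T, U
  1-simplices (12): PQ, PR, PT, QR, QS, QT, QU, RS, RT, RU, SU, TU
  2-simplices (6): PQR, PRT, QRS, QSU, QTU, RTU

so the chain groups are C_0 ≅ Z^6, C_1 ≅ Z^12, C_2 ≅ Z^6.

∂_1: C_1 → C_0 sends each edge [p,q] (with p < q) to q − p.
This gives a 6×12 integer matrix of rank 5; reducing to Smith normal form yields diagonal entries (1,1,1,1,1).

The boundary map ∂_2: C_2 → C_1 acts by ∂[p,q,r] = [q,r] − [p,r] + [p,q]. For instance
  ∂PQR = QR − PR + PQ,
  ∂QTU = TU − QU + QT.
This gives a 12×6 integer matrix of rank 6; reducing to Smith normal form yields diagonal entries (1,1,1,1,1,1).

Computing H_k = (kernel of ∂_k) / (image of ∂_{k+1}):

  H_2: rank ker ∂_2 − rank ∂_3 = (6 − 6) − 0 = 0, and there is no ∂_3, so H_2 = 0.

(K is a triangulation of the cylinder S^1 x I.)

H_2 = 0.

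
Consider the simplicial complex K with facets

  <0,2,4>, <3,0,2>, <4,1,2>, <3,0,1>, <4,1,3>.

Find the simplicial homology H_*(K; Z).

H_0 ≅ Z,  H_1 ≅ Z,  H_2 = 0.

Order the vertices as 0 < 1 < 2 < 3 < 4. Listing each simplex with vertices in this order, K has dimension 2 with simplices:

  0-simplices (5): [0], [1], [2], [3], [4]
  1-simplices (10): [0,1], [0,2], [0,3], [0,4], [1,2], [1,3], [1,4], [2,3], [2,4], [3,4]
  2-simplices (5): [0,1,3], [0,2,3], [0,2,4], [1,2,4], [1,3,4]

giving chain groups C_0 ≅ Z^5, C_1 ≅ Z^10, C_2 ≅ Z^5.

The boundary map ∂_1: C_1 → C_0 is given by ∂[p,q] = [q] − [p].
This gives a 5×10 integer matrix of rank 4; reducing to Smith normal form yields diagonal entries (1,1,1,1).

∂_2: C_2 → C_1 sends each 2-simplex [p,q,r] to [q,r] − [p,r] + [p,q]. For instance
  ∂[0,2,3] = [2,3] − [0,3] + [0,2],
  ∂[1,3,4] = [3,4] − [1,4] + [1,3].
This gives a 10×5 integer matrix of rank 5; reducing to Smith normal form yields diagonal entries (1,1,1,1,1).

Now H_k = ker ∂_k / im ∂_{k+1}, so:

  H_0: rank C_0 − rank ∂_1 = 5 − 4 = 1, and the invariant factors of ∂_1 are all 1, so H_0 = Z.
  H_1: rank ker ∂_1 − rank ∂_2 = (10 − 4) − 5 = 1, and the invariant factors of ∂_2 are all 1, so H_1 = Z.
  H_2: rank ker ∂_2 − rank ∂_3 = (5 − 5) − 0 = 0, and there is no ∂_3, so H_2 = 0.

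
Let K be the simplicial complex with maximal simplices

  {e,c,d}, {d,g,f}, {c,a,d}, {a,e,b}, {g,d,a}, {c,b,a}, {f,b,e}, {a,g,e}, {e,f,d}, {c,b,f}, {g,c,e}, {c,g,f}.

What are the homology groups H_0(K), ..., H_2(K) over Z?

Order the vertices as a < b < c < d < e < f < g. Listing each simplex with vertices in this order, K has dimension 2 with simplices:

  0-simplices (7): a, b, c, d, e, f, g
  1-simplices (18): ab, ac, ad, ae, ag, bc, be, bf, cd, ce, cf, cg, de, df, dg, ef, eg, fg
  2-simplices (12): abc, abe, acd, adg, aeg, bcf, bef, cde, ceg, cfg, def, dfg

Hence C_0 ≅ Z^7, C_1 ≅ Z^18, C_2 ≅ Z^12.

Boundary ∂_1: C_1 → C_0 sends each edge [p,q] (with p < q) to q − p. For instance
  ∂cd = d − c.
As a 7×18 matrix over Z this has rank 6, with invariant factors (1,1,1,1,1,1).

Boundary ∂_2: C_2 → C_1 maps a triangle to the signed sum of its edges. For instance
  ∂bef = ef − bf + be,
  ∂acd = cd − ad + ac.
This gives a 18×12 integer matrix of rank 12; reducing to Smith normal form yields diagonal entries (1,1,1,1,1,1,1,1,1,1,1,2).

Reading off H_k = ker ∂_k / im ∂_{k+1}:

  H_0: rank C_0 − rank ∂_1 = 7 − 6 = 1, and the invariant factors of ∂_1 are all 1, so H_0 ≅ Z.
  H_1: rank ker ∂_1 − rank ∂_2 = (18 − 6) − 12 = 0, and ∂_2 has invariant factor 2 > 1, so H_1 ≅ Z/2.
  H_2: rank ker ∂_2 − rank ∂_3 = (12 − 12) − 0 = 0, and there is no ∂_3, so H_2 ≅ 0.

(K is a triangulation of the real projective plane RP^2.)

H_0 ≅ Z,  H_1 ≅ Z/2,  H_2 = 0.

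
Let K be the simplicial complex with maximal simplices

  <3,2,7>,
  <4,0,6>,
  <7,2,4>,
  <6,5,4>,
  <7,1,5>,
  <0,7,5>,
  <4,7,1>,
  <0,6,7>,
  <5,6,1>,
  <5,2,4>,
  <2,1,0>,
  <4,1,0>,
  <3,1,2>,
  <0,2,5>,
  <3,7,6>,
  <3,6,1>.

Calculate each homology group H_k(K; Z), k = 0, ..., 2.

K has 8 vertices, 24 edges, 16 triangles.
rank ∂_0 = 0, rank ∂_1 = 7 ⇒ b_0 = 8 − 0 − 7 = 1; all invariant factors of ∂_1 are 1 so no torsion. So H_0 ≅ Z.
rank ∂_1 = 7, rank ∂_2 = 15 ⇒ b_1 = 24 − 7 − 15 = 2; all invariant factors of ∂_2 are 1 so no torsion. So H_1 ≅ Z^2.
rank ∂_2 = 15, rank ∂_3 = 0 ⇒ b_2 = 16 − 15 − 0 = 1. So H_2 ≅ Z.

H_0 ≅ Z,  H_1 ≅ Z^2,  H_2 ≅ Z.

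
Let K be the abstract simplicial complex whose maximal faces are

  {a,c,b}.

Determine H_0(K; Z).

H_0 = Z.

K has 3 vertices, 3 edges, 1 triangle.
rank ∂_0 = 0, rank ∂_1 = 2 ⇒ b_0 = 3 − 0 − 2 = 1; all invariant factors of ∂_1 are 1 so no torsion. So H_0 = Z.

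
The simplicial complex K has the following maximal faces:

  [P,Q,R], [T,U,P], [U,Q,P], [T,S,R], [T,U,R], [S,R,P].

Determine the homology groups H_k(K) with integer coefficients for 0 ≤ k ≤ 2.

H_0 ≅ Z,  H_1 ≅ Z,  H_2 = 0.

Order the vertices as P < Q < R < S < T < U. Listing each simplex with vertices in this order, K has dimension 2 with simplices:

  0-simplices (6): P, Q, R, S, T, U
  1-simplices (12): PQ, PR, PS, PT, PU, QR, QU, RS, RT, RU, ST, TU
  2-simplices (6): PQR, PQU, PRS, PTU, RST, RTU

giving chain groups C_0 ≅ Z^6, C_1 ≅ Z^12, C_2 ≅ Z^6.

The boundary map ∂_1: C_1 → C_0 is given by ∂[p,q] = [q] − [p]. For instance
  ∂ST = T − S.
As a 6×12 matrix over Z this has rank 5, with invariant factors (1,1,1,1,1).

The boundary map ∂_2: C_2 → C_1 acts by ∂[p,q,r] = [q,r] − [p,r] + [p,q]. For instance
  ∂PTU = TU − PU + PT,
  ∂PRS = RS − PS + PR.
The resulting 12×6 matrix has rank 6, and its Smith normal form has invariant factors (1,1,1,1,1,1).

Reading off H_k = ker ∂_k / im ∂_{k+1}:

  H_0: rank C_0 − rank ∂_1 = 6 − 5 = 1, and the invariant factors of ∂_1 are all 1, so H_0 ≅ Z.
  H_1: rank ker ∂_1 − rank ∂_2 = (12 − 5) − 6 = 1, and the invariant factors of ∂_2 are all 1, so H_1 ≅ Z.
  H_2: rank ker ∂_2 − rank ∂_3 = (6 − 6) − 0 = 0, and there is no ∂_3, so H_2 ≅ 0.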